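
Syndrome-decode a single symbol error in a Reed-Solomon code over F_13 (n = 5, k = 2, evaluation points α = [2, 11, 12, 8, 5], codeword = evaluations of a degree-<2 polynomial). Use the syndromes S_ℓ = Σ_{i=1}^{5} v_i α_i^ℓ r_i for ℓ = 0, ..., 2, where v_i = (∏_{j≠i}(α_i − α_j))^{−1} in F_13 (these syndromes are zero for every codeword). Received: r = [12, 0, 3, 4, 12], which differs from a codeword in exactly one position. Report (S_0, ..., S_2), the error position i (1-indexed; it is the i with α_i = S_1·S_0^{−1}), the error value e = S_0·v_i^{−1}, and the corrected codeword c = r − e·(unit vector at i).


S = (9, 6, 4), error at position 5, error magnitude e = 4, c = [12, 0, 3, 4, 8].

Step 1: column multipliers v_i = (∏_{j≠i}(α_i − α_j))^{−1} mod 13.
  i = 1 (α = 2): (2−11)(2−12)(2−8)(2−5) = (−9)·(−10)·(−6)·(−3) = 1620 ≡ 8, so v_1 = 8^{−1} = 5 (mod 13).
  i = 2 (α = 11): (11−2)(11−12)(11−8)(11−5) = 9·(−1)·3·6 = −162 ≡ 7, so v_2 = 7^{−1} = 2 (mod 13).
  i = 3 (α = 12): (12−2)(12−11)(12−8)(12−5) = 10·1·4·7 = 280 ≡ 7, so v_3 = 7^{−1} = 2 (mod 13).
  i = 4 (α = 8): (8−2)(8−11)(8−12)(8−5) = 6·(−3)·(−4)·3 = 216 ≡ 8, so v_4 = 8^{−1} = 5 (mod 13).
  i = 5 (α = 5): (5−2)(5−11)(5−12)(5−8) = 3·(−6)·(−7)·(−3) = −378 ≡ 12, so v_5 = 12^{−1} = 12 (mod 13).
  v = [5, 2, 2, 5, 12].
Step 2: syndromes of r = [12, 0, 3, 4, 12] (all sums mod 13).
  S_0 = Σ v_i r_i = 5·12 + 2·0 + 2·3 + 5·4 + 12·12 = 230 ≡ 9.
  S_1 = Σ v_i α_i r_i = 5·2·12 + 2·11·0 + 2·12·3 + 5·8·4 + 12·5·12 = 1072 ≡ 6.
  α_i^2 mod 13 = [4, 4, 1, 12, 12].
  S_2 = Σ v_i α_i^2 r_i = 5·4·12 + 2·4·0 + 2·1·3 + 5·12·4 + 12·12·12 = 2214 ≡ 4.
  S = (9, 6, 4) ≠ 0, so r is not a codeword (an error is present).
Step 3: locate the error. For a single error e at position i, S_ℓ = v_i·e·α_i^ℓ, so α_err = S_1/S_0.
  S_0^{−1} = 9^{−1} = 3 (mod 13), so α_err = 6·3 = 18 ≡ 5 = α_5. Error position i = 5.
  Consistency check: S_2/S_1 = 4·11 = 44 ≡ 5 = α_err ✓ (single-error assumption holds).
Step 4: error magnitude e = S_0/v_5 = S_0·∏_{j≠5}(α_5 − α_j) = 9·12 = 108 ≡ 4 (mod 13).
Step 5: correct position 5: c_5 = r_5 − e = 12 − 4 ≡ 8 (mod 13). Hence c = [12, 0, 3, 4, 8].
  Check: interpolating c through the α_i gives m(x) = 6 + 3·x (degree < 2) with m(α_i) = c_i for every i, so c is indeed a codeword.


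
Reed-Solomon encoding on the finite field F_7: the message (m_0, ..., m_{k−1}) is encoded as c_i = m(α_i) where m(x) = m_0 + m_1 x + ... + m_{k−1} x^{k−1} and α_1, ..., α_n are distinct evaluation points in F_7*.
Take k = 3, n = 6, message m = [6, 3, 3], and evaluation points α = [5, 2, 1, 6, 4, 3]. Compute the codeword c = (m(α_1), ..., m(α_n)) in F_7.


c = [5, 3, 5, 6, 3, 0]

Message polynomial: m(x) = 6 + 3·x + 3·x^2 (mod 7).
For each evaluation point α_i, compute m(α_i) mod 7:
  α_1 = 5: Horner steps 3 → 4 → 5, so m(5) = 5.
  α_2 = 2: Horner steps 3 → 2 → 3, so m(2) = 3.
  α_3 = 1: Horner steps 3 → 6 → 5, so m(1) = 5.
  α_4 = 6: Horner steps 3 → 0 → 6, so m(6) = 6.
  α_5 = 4: Horner steps 3 → 1 → 3, so m(4) = 3.
  α_6 = 3: Horner steps 3 → 5 → 0, so m(3) = 0.
Codeword c = [5, 3, 5, 6, 3, 0] ∈ F_7^6.


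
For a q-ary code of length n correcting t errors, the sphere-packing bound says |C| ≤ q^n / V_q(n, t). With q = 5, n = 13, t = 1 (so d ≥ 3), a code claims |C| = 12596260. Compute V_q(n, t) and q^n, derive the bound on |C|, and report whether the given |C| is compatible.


V_q(n, t) = 53, q^n = 1220703125, Hamming bound = 23032134, |C| = 12596260 ≤ bound (satisfied).

Step 1: Compute V_q(n, t) = Σ_{j=0}^1 C(n, j) (q−1)^j.
  j = 0: C(13,0)·(4)^0 = 1·1 = 1.
  j = 1: C(13,1)·(4)^1 = 13·4 = 52.
  V_q(n, t) = 1 + 52 = 53.
Step 2: q^n = 5^13 = 1220703125.
Step 3: Hamming bound ⌊q^n / V_q(n,t)⌋ = ⌊1220703125/53⌋ = 23032134.
Step 4: Compare |C| = 12596260 to 23032134: satisfied.
The claimed |C| lies below the Hamming bound.


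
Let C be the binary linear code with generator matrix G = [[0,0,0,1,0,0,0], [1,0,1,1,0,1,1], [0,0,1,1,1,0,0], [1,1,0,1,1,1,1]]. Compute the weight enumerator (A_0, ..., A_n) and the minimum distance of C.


Weight distribution: A_0 = 1, A_1 = 2, A_2 = 2, A_3 = 2, A_4 = 3, A_5 = 4, A_6 = 2. Minimum distance d = 1.

Enumerate all 2^4 = 16 messages m ∈ F_2^4.
For each, compute codeword c = mG in F_2^7, then tally its weight.
  m = 0000 → c = 0000000, weight = 0.
  m = 1000 → c = 0001000, weight = 1.
  m = 0100 → c = 1011011, weight = 5.
  m = 1100 → c = 1010011, weight = 4.
  m = 0010 → c = 0011100, weight = 3.
  m = 1010 → c = 0010100, weight = 2.
  m = 0110 → c = 1000111, weight = 4.
  m = 1110 → c = 1001111, weight = 5.
  m = 0001 → c = 1101111, weight = 6.
  m = 1001 → c = 1100111, weight = 5.
  m = 0101 → c = 0110100, weight = 3.
  m = 1101 → c = 0111100, weight = 4.
  m = 0011 → c = 1110011, weight = 5.
  m = 1011 → c = 1111011, weight = 6.
  m = 0111 → c = 0101000, weight = 2.
  m = 1111 → c = 0100000, weight = 1.
Tally weights:
  weight 0: 1 codewords.
  weight 1: 2 codewords.
  weight 2: 2 codewords.
  weight 3: 2 codewords.
  weight 4: 3 codewords.
  weight 5: 4 codewords.
  weight 6: 2 codewords.
Minimum distance d = smallest w > 0 with A_w > 0 = 1.
Sanity: Σ A_w = 16 = 2^4 = 16 ✓.


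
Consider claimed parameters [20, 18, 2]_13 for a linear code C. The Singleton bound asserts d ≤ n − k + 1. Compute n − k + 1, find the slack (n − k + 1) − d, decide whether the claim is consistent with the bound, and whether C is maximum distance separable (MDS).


Singleton RHS = n − k + 1 = 3, slack = 1, bound satisfied, not MDS.

Singleton bound: d ≤ n − k + 1.
Here n = 20, k = 18, so n − k + 1 = 3.
Given d = 2, check d ≤ 3: YES.
Slack = (n − k + 1) − d = 1.
The code is NOT MDS (slack = 1 > 0).
Description: the claimed parameters are [20, 18, 2]_13; such a code would be non-MDS.


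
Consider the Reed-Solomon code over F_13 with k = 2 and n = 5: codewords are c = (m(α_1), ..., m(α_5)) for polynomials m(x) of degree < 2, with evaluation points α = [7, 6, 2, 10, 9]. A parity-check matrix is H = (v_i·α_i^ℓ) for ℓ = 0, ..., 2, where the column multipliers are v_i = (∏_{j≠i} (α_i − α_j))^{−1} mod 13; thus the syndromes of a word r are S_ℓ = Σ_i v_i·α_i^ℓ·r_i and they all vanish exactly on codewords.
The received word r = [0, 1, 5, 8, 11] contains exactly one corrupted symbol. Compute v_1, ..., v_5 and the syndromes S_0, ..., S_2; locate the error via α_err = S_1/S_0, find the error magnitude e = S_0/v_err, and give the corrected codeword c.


S = (10, 9, 12), error at position 4, error magnitude e = 11, c = [0, 1, 5, 10, 11].

Step 1: column multipliers v_i = (∏_{j≠i}(α_i − α_j))^{−1} mod 13.
  i = 1 (α = 7): (7−6)(7−2)(7−10)(7−9) = 1·5·(−3)·(−2) = 30 ≡ 4, so v_1 = 4^{−1} = 10 (mod 13).
  i = 2 (α = 6): (6−7)(6−2)(6−10)(6−9) = (−1)·4·(−4)·(−3) = −48 ≡ 4, so v_2 = 4^{−1} = 10 (mod 13).
  i = 3 (α = 2): (2−7)(2−6)(2−10)(2−9) = (−5)·(−4)·(−8)·(−7) = 1120 ≡ 2, so v_3 = 2^{−1} = 7 (mod 13).
  i = 4 (α = 10): (10−7)(10−6)(10−2)(10−9) = 3·4·8·1 = 96 ≡ 5, so v_4 = 5^{−1} = 8 (mod 13).
  i = 5 (α = 9): (9−7)(9−6)(9−2)(9−10) = 2·3·7·(−1) = −42 ≡ 10, so v_5 = 10^{−1} = 4 (mod 13).
  v = [10, 10, 7, 8, 4].
Step 2: syndromes of r = [0, 1, 5, 8, 11] (all sums mod 13).
  S_0 = Σ v_i r_i = 10·0 + 10·1 + 7·5 + 8·8 + 4·11 = 153 ≡ 10.
  S_1 = Σ v_i α_i r_i = 10·7·0 + 10·6·1 + 7·2·5 + 8·10·8 + 4·9·11 = 1166 ≡ 9.
  α_i^2 mod 13 = [10, 10, 4, 9, 3].
  S_2 = Σ v_i α_i^2 r_i = 10·10·0 + 10·10·1 + 7·4·5 + 8·9·8 + 4·3·11 = 948 ≡ 12.
  S = (10, 9, 12) ≠ 0, so r is not a codeword (an error is present).
Step 3: locate the error. For a single error e at position i, S_ℓ = v_i·e·α_i^ℓ, so α_err = S_1/S_0.
  S_0^{−1} = 10^{−1} = 4 (mod 13), so α_err = 9·4 = 36 ≡ 10 = α_4. Error position i = 4.
  Consistency check: S_2/S_1 = 12·3 = 36 ≡ 10 = α_err ✓ (single-error assumption holds).
Step 4: error magnitude e = S_0/v_4 = S_0·∏_{j≠4}(α_4 − α_j) = 10·5 = 50 ≡ 11 (mod 13).
Step 5: correct position 4: c_4 = r_4 − e = 8 − 11 ≡ 10 (mod 13). Hence c = [0, 1, 5, 10, 11].
  Check: interpolating c through the α_i gives m(x) = 7 + 12·x (degree < 2) with m(α_i) = c_i for every i, so c is indeed a codeword.


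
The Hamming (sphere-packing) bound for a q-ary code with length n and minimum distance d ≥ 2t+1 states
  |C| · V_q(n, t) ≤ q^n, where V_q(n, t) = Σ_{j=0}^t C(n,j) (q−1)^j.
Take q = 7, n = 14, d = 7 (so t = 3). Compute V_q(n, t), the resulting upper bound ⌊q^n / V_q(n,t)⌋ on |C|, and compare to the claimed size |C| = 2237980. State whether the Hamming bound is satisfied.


V_q(n, t) = 81985, q^n = 678223072849, Hamming bound = 8272526, |C| = 2237980 ≤ bound (satisfied).

Step 1: Compute V_q(n, t) = Σ_{j=0}^3 C(n, j) (q−1)^j.
  j = 0: C(14,0)·(6)^0 = 1·1 = 1.
  j = 1: C(14,1)·(6)^1 = 14·6 = 84.
  j = 2: C(14,2)·(6)^2 = 91·36 = 3276.
  j = 3: C(14,3)·(6)^3 = 364·216 = 78624.
  V_q(n, t) = 1 + 84 + 3276 + 78624 = 81985.
Step 2: q^n = 7^14 = 678223072849.
Step 3: Hamming bound ⌊q^n / V_q(n,t)⌋ = ⌊678223072849/81985⌋ = 8272526.
Step 4: Compare |C| = 2237980 to 8272526: satisfied.
The claimed |C| lies below the Hamming bound.


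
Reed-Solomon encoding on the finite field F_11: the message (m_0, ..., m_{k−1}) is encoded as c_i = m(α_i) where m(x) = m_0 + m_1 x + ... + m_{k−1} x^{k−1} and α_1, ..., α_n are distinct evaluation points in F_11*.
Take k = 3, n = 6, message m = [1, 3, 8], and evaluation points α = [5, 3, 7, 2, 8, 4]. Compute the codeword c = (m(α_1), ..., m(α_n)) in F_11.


c = [7, 5, 7, 6, 9, 9]

Message polynomial: m(x) = 1 + 3·x + 8·x^2 (mod 11).
For each evaluation point α_i, compute m(α_i) mod 11:
  α_1 = 5: Horner steps 8 → 10 → 7, so m(5) = 7.
  α_2 = 3: Horner steps 8 → 5 → 5, so m(3) = 5.
  α_3 = 7: Horner steps 8 → 4 → 7, so m(7) = 7.
  α_4 = 2: Horner steps 8 → 8 → 6, so m(2) = 6.
  α_5 = 8: Horner steps 8 → 1 → 9, so m(8) = 9.
  α_6 = 4: Horner steps 8 → 2 → 9, so m(4) = 9.
Codeword c = [7, 5, 7, 6, 9, 9] ∈ F_11^6.


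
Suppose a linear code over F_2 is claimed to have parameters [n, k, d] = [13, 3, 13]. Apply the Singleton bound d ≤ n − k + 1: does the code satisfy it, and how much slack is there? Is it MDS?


Singleton RHS = n − k + 1 = 11, slack = -2, bound violated (no such code; not MDS).

Singleton bound: d ≤ n − k + 1.
Here n = 13, k = 3, so n − k + 1 = 11.
Given d = 13, check d ≤ 11: NO.
Slack = (n − k + 1) − d = -2.
The slack is negative: d = 13 exceeds n − k + 1 = 11 by 2, so the Singleton bound is violated and no linear [13, 3, 13]_2 code can exist. In particular it is not MDS (MDS requires d = n − k + 1 exactly).
Description: the claimed parameters are [13, 3, 13]_2; such a code would be impossible (violates the Singleton bound).


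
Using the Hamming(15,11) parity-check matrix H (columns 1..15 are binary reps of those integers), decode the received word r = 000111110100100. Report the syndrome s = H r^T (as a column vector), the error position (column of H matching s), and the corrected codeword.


s = (1, 1, 1, 1)^T, error position = 15, corrected codeword c = 000111110100101

Compute s = H r^T mod 2 one row at a time:
  s_1 = 1 + 0 + 1 + 0 + 0 + 1 + 0 + 0 = 3 ≡ 1 (mod 2).
  s_2 = 1 + 1 + 1 + 1 + 0 + 1 + 0 + 0 = 5 ≡ 1 (mod 2).
  s_3 = 0 + 0 + 1 + 1 + 1 + 0 + 0 + 0 = 3 ≡ 1 (mod 2).
  s_4 = 0 + 0 + 1 + 1 + 0 + 0 + 1 + 0 = 3 ≡ 1 (mod 2).
s = (1, 1, 1, 1)^T — this equals column 15 of H (binary 1111), so error is at position 15.
Correct: flip bit 15 of r = 000111110100100 to get c = 000111110100101.


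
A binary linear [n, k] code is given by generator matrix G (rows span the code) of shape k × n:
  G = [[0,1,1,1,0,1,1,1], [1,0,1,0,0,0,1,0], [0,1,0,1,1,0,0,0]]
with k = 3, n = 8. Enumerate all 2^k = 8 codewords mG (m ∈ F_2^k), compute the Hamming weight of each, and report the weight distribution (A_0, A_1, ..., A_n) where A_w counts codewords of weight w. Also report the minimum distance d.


Weight distribution: A_0 = 1, A_3 = 2, A_4 = 1, A_5 = 2, A_6 = 2. Minimum distance d = 3.

Enumerate all 2^3 = 8 messages m ∈ F_2^3.
For each, compute codeword c = mG in F_2^8, then tally its weight.
  m = 000 → c = 00000000, weight = 0.
  m = 100 → c = 01110111, weight = 6.
  m = 010 → c = 10100010, weight = 3.
  m = 110 → c = 11010101, weight = 5.
  m = 001 → c = 01011000, weight = 3.
  m = 101 → c = 00101111, weight = 5.
  m = 011 → c = 11111010, weight = 6.
  m = 111 → c = 10001101, weight = 4.
Tally weights:
  weight 0: 1 codewords.
  weight 3: 2 codewords.
  weight 4: 1 codewords.
  weight 5: 2 codewords.
  weight 6: 2 codewords.
Minimum distance d = smallest w > 0 with A_w > 0 = 3.
Sanity: Σ A_w = 8 = 2^3 = 8 ✓.


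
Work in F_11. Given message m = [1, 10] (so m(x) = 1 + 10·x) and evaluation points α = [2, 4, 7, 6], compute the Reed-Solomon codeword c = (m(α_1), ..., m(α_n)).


c = [10, 8, 5, 6]

Message polynomial: m(x) = 1 + 10·x (mod 11).
For each evaluation point α_i, compute m(α_i) mod 11:
  α_1 = 2: Horner steps 10 → 10, so m(2) = 10.
  α_2 = 4: Horner steps 10 → 8, so m(4) = 8.
  α_3 = 7: Horner steps 10 → 5, so m(7) = 5.
  α_4 = 6: Horner steps 10 → 6, so m(6) = 6.
Codeword c = [10, 8, 5, 6] ∈ F_11^4.


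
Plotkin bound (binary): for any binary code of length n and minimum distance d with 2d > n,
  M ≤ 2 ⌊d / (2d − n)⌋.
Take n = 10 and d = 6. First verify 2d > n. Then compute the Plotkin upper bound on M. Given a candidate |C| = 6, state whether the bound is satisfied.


Plotkin bound M ≤ 6; given |C| = 6 ≤ bound (satisfied).

Check applicability: 2d = 12, n = 10.
2d − n = 2 > 0, so Plotkin applies.
Compute d/(2d−n) = 6/2 ≈ 3.0000.
⌊d/(2d−n)⌋ = 3.
Plotkin bound: M ≤ 2·3 = 6.
Given |C| = 6, check: satisfied.
This |C| is at the Plotkin bound.


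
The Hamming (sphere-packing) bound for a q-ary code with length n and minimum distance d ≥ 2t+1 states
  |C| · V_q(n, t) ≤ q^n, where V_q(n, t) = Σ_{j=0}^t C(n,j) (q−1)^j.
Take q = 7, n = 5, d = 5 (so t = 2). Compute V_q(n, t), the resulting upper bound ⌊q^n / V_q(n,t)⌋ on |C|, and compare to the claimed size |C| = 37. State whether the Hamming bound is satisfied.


V_q(n, t) = 391, q^n = 16807, Hamming bound = 42, |C| = 37 ≤ bound (satisfied).

Step 1: Compute V_q(n, t) = Σ_{j=0}^2 C(n, j) (q−1)^j.
  j = 0: C(5,0)·(6)^0 = 1·1 = 1.
  j = 1: C(5,1)·(6)^1 = 5·6 = 30.
  j = 2: C(5,2)·(6)^2 = 10·36 = 360.
  V_q(n, t) = 1 + 30 + 360 = 391.
Step 2: q^n = 7^5 = 16807.
Step 3: Hamming bound ⌊q^n / V_q(n,t)⌋ = ⌊16807/391⌋ = 42.
Step 4: Compare |C| = 37 to 42: satisfied.
The claimed |C| lies below the Hamming bound.


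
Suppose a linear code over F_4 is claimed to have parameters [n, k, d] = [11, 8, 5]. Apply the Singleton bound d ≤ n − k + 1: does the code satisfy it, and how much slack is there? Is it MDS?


Singleton RHS = n − k + 1 = 4, slack = -1, bound violated (no such code; not MDS).

Singleton bound: d ≤ n − k + 1.
Here n = 11, k = 8, so n − k + 1 = 4.
Given d = 5, check d ≤ 4: NO.
Slack = (n − k + 1) − d = -1.
The slack is negative: d = 5 exceeds n − k + 1 = 4 by 1, so the Singleton bound is violated and no linear [11, 8, 5]_4 code can exist. In particular it is not MDS (MDS requires d = n − k + 1 exactly).
Description: the claimed parameters are [11, 8, 5]_4; such a code would be impossible (violates the Singleton bound).


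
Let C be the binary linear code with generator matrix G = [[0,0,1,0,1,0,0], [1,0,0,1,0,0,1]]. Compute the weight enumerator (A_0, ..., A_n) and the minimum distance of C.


Weight distribution: A_0 = 1, A_2 = 1, A_3 = 1, A_5 = 1. Minimum distance d = 2.

Enumerate all 2^2 = 4 messages m ∈ F_2^2.
For each, compute codeword c = mG in F_2^7, then tally its weight.
  m = 00 → c = 0000000, weight = 0.
  m = 10 → c = 0010100, weight = 2.
  m = 01 → c = 1001001, weight = 3.
  m = 11 → c = 1011101, weight = 5.
Tally weights:
  weight 0: 1 codewords.
  weight 2: 1 codewords.
  weight 3: 1 codewords.
  weight 5: 1 codewords.
Minimum distance d = smallest w > 0 with A_w > 0 = 2.
Sanity: Σ A_w = 4 = 2^2 = 4 ✓.


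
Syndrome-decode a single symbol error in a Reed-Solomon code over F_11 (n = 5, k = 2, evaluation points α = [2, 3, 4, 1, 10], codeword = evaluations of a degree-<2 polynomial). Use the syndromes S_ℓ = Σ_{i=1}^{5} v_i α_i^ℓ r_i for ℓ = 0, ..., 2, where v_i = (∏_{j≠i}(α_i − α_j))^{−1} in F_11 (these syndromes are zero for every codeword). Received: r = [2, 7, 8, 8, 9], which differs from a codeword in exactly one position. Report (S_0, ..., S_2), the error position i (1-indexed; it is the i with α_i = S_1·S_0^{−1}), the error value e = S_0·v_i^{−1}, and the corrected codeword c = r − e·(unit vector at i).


S = (5, 9, 3), error at position 3, error magnitude e = 7, c = [2, 7, 1, 8, 9].

Step 1: column multipliers v_i = (∏_{j≠i}(α_i − α_j))^{−1} mod 11.
  i = 1 (α = 2): (2−3)(2−4)(2−1)(2−10) = (−1)·(−2)·1·(−8) = −16 ≡ 6, so v_1 = 6^{−1} = 2 (mod 11).
  i = 2 (α = 3): (3−2)(3−4)(3−1)(3−10) = 1·(−1)·2·(−7) = 14 ≡ 3, so v_2 = 3^{−1} = 4 (mod 11).
  i = 3 (α = 4): (4−2)(4−3)(4−1)(4−10) = 2·1·3·(−6) = −36 ≡ 8, so v_3 = 8^{−1} = 7 (mod 11).
  i = 4 (α = 1): (1−2)(1−3)(1−4)(1−10) = (−1)·(−2)·(−3)·(−9) = 54 ≡ 10, so v_4 = 10^{−1} = 10 (mod 11).
  i = 5 (α = 10): (10−2)(10−3)(10−4)(10−1) = 8·7·6·9 = 3024 ≡ 10, so v_5 = 10^{−1} = 10 (mod 11).
  v = [2, 4, 7, 10, 10].
Step 2: syndromes of r = [2, 7, 8, 8, 9] (all sums mod 11).
  S_0 = Σ v_i r_i = 2·2 + 4·7 + 7·8 + 10·8 + 10·9 = 258 ≡ 5.
  S_1 = Σ v_i α_i r_i = 2·2·2 + 4·3·7 + 7·4·8 + 10·1·8 + 10·10·9 = 1296 ≡ 9.
  α_i^2 mod 11 = [4, 9, 5, 1, 1].
  S_2 = Σ v_i α_i^2 r_i = 2·4·2 + 4·9·7 + 7·5·8 + 10·1·8 + 10·1·9 = 718 ≡ 3.
  S = (5, 9, 3) ≠ 0, so r is not a codeword (an error is present).
Step 3: locate the error. For a single error e at position i, S_ℓ = v_i·e·α_i^ℓ, so α_err = S_1/S_0.
  S_0^{−1} = 5^{−1} = 9 (mod 11), so α_err = 9·9 = 81 ≡ 4 = α_3. Error position i = 3.
  Consistency check: S_2/S_1 = 3·5 = 15 ≡ 4 = α_err ✓ (single-error assumption holds).
Step 4: error magnitude e = S_0/v_3 = S_0·∏_{j≠3}(α_3 − α_j) = 5·8 = 40 ≡ 7 (mod 11).
Step 5: correct position 3: c_3 = r_3 − e = 8 − 7 ≡ 1 (mod 11). Hence c = [2, 7, 1, 8, 9].
  Check: interpolating c through the α_i gives m(x) = 3 + 5·x (degree < 2) with m(α_i) = c_i for every i, so c is indeed a codeword.


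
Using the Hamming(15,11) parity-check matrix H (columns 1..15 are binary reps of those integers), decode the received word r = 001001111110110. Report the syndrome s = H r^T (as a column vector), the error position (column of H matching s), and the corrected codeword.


s = (0, 0, 0, 1)^T, error position = 1, corrected codeword c = 101001111110110

Compute s = H r^T mod 2 one row at a time:
  s_1 = 1 + 1 + 1 + 1 + 0 + 1 + 1 + 0 = 6 ≡ 0 (mod 2).
  s_2 = 0 + 0 + 1 + 1 + 0 + 1 + 1 + 0 = 4 ≡ 0 (mod 2).
  s_3 = 0 + 1 + 1 + 1 + 1 + 1 + 1 + 0 = 6 ≡ 0 (mod 2).
  s_4 = 0 + 1 + 0 + 1 + 1 + 1 + 1 + 0 = 5 ≡ 1 (mod 2).
s = (0, 0, 0, 1)^T — this equals column 1 of H (binary 0001), so error is at position 1.
Correct: flip bit 1 of r = 001001111110110 to get c = 101001111110110.


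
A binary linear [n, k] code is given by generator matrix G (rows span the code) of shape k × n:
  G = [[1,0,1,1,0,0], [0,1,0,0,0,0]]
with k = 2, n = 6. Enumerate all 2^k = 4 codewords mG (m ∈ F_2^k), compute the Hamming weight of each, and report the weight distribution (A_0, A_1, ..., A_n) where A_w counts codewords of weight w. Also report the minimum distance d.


Weight distribution: A_0 = 1, A_1 = 1, A_3 = 1, A_4 = 1. Minimum distance d = 1.

Enumerate all 2^2 = 4 messages m ∈ F_2^2.
For each, compute codeword c = mG in F_2^6, then tally its weight.
  m = 00 → c = 000000, weight = 0.
  m = 10 → c = 101100, weight = 3.
  m = 01 → c = 010000, weight = 1.
  m = 11 → c = 111100, weight = 4.
Tally weights:
  weight 0: 1 codewords.
  weight 1: 1 codewords.
  weight 3: 1 codewords.
  weight 4: 1 codewords.
Minimum distance d = smallest w > 0 with A_w > 0 = 1.
Sanity: Σ A_w = 4 = 2^2 = 4 ✓.


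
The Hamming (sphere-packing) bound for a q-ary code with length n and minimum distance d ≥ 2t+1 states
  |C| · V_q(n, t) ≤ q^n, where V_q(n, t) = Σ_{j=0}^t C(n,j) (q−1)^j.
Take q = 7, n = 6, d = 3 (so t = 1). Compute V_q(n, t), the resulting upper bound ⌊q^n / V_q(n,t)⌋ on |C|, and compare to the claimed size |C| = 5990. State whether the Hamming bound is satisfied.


V_q(n, t) = 37, q^n = 117649, Hamming bound = 3179, |C| = 5990 > bound (violated).

Step 1: Compute V_q(n, t) = Σ_{j=0}^1 C(n, j) (q−1)^j.
  j = 0: C(6,0)·(6)^0 = 1·1 = 1.
  j = 1: C(6,1)·(6)^1 = 6·6 = 36.
  V_q(n, t) = 1 + 36 = 37.
Step 2: q^n = 7^6 = 117649.
Step 3: Hamming bound ⌊q^n / V_q(n,t)⌋ = ⌊117649/37⌋ = 3179.
Step 4: Compare |C| = 5990 to 3179: violated.
The claimed |C| lies above the Hamming bound, so no 7-ary code of length 6 with d ≥ 3 can have 5990 codewords.


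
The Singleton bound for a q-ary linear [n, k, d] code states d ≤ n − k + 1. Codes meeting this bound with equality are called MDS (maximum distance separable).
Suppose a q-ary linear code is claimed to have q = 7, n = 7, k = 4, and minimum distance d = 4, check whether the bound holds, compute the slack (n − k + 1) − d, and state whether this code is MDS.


Singleton RHS = n − k + 1 = 4, slack = 0, bound satisfied, MDS.

Singleton bound: d ≤ n − k + 1.
Here n = 7, k = 4, so n − k + 1 = 4.
Given d = 4, check d ≤ 4: YES.
Slack = (n − k + 1) − d = 0.
The code is MDS (slack = 0).
Description: the claimed parameters are [7, 4, 4]_7; such a code would be MDS (meets Singleton bound).


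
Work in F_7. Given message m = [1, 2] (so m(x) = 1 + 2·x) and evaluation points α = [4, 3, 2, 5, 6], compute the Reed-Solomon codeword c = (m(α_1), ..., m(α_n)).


c = [2, 0, 5, 4, 6]

Message polynomial: m(x) = 1 + 2·x (mod 7).
For each evaluation point α_i, compute m(α_i) mod 7:
  α_1 = 4: Horner steps 2 → 2, so m(4) = 2.
  α_2 = 3: Horner steps 2 → 0, so m(3) = 0.
  α_3 = 2: Horner steps 2 → 5, so m(2) = 5.
  α_4 = 5: Horner steps 2 → 4, so m(5) = 4.
  α_5 = 6: Horner steps 2 → 6, so m(6) = 6.
Codeword c = [2, 0, 5, 4, 6] ∈ F_7^5.


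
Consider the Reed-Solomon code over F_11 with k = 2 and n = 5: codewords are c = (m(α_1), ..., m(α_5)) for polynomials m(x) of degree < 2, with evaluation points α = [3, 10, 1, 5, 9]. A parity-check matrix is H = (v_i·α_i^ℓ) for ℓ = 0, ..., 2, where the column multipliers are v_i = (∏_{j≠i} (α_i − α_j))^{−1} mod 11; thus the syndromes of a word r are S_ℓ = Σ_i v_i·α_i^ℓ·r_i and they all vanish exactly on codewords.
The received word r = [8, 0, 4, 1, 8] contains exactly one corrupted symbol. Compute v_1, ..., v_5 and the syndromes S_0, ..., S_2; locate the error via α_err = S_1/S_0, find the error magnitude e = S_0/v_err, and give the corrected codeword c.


S = (9, 4, 3), error at position 5, error magnitude e = 10, c = [8, 0, 4, 1, 9].

Step 1: column multipliers v_i = (∏_{j≠i}(α_i − α_j))^{−1} mod 11.
  i = 1 (α = 3): (3−10)(3−1)(3−5)(3−9) = (−7)·2·(−2)·(−6) = −168 ≡ 8, so v_1 = 8^{−1} = 7 (mod 11).
  i = 2 (α = 10): (10−3)(10−1)(10−5)(10−9) = 7·9·5·1 = 315 ≡ 7, so v_2 = 7^{−1} = 8 (mod 11).
  i = 3 (α = 1): (1−3)(1−10)(1−5)(1−9) = (−2)·(−9)·(−4)·(−8) = 576 ≡ 4, so v_3 = 4^{−1} = 3 (mod 11).
  i = 4 (α = 5): (5−3)(5−10)(5−1)(5−9) = 2·(−5)·4·(−4) = 160 ≡ 6, so v_4 = 6^{−1} = 2 (mod 11).
  i = 5 (α = 9): (9−3)(9−10)(9−1)(9−5) = 6·(−1)·8·4 = −192 ≡ 6, so v_5 = 6^{−1} = 2 (mod 11).
  v = [7, 8, 3, 2, 2].
Step 2: syndromes of r = [8, 0, 4, 1, 8] (all sums mod 11).
  S_0 = Σ v_i r_i = 7·8 + 8·0 + 3·4 + 2·1 + 2·8 = 86 ≡ 9.
  S_1 = Σ v_i α_i r_i = 7·3·8 + 8·10·0 + 3·1·4 + 2·5·1 + 2·9·8 = 334 ≡ 4.
  α_i^2 mod 11 = [9, 1, 1, 3, 4].
  S_2 = Σ v_i α_i^2 r_i = 7·9·8 + 8·1·0 + 3·1·4 + 2·3·1 + 2·4·8 = 586 ≡ 3.
  S = (9, 4, 3) ≠ 0, so r is not a codeword (an error is present).
Step 3: locate the error. For a single error e at position i, S_ℓ = v_i·e·α_i^ℓ, so α_err = S_1/S_0.
  S_0^{−1} = 9^{−1} = 5 (mod 11), so α_err = 4·5 = 20 ≡ 9 = α_5. Error position i = 5.
  Consistency check: S_2/S_1 = 3·3 = 9 ≡ 9 = α_err ✓ (single-error assumption holds).
Step 4: error magnitude e = S_0/v_5 = S_0·∏_{j≠5}(α_5 − α_j) = 9·6 = 54 ≡ 10 (mod 11).
Step 5: correct position 5: c_5 = r_5 − e = 8 − 10 ≡ 9 (mod 11). Hence c = [8, 0, 4, 1, 9].
  Check: interpolating c through the α_i gives m(x) = 2 + 2·x (degree < 2) with m(α_i) = c_i for every i, so c is indeed a codeword.


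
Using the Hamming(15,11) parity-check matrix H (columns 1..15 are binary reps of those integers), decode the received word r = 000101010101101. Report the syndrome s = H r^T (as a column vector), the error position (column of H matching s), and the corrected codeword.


s = (1, 1, 1, 0)^T, error position = 14, corrected codeword c = 000101010101111

Compute s = H r^T mod 2 one row at a time:
  s_1 = 1 + 0 + 1 + 0 + 1 + 1 + 0 + 1 = 5 ≡ 1 (mod 2).
  s_2 = 1 + 0 + 1 + 0 + 1 + 1 + 0 + 1 = 5 ≡ 1 (mod 2).
  s_3 = 0 + 0 + 1 + 0 + 1 + 0 + 0 + 1 = 3 ≡ 1 (mod 2).
  s_4 = 0 + 0 + 0 + 0 + 0 + 0 + 1 + 1 = 2 ≡ 0 (mod 2).
s = (1, 1, 1, 0)^T — this equals column 14 of H (binary 1110), so error is at position 14.
Correct: flip bit 14 of r = 000101010101101 to get c = 000101010101111.


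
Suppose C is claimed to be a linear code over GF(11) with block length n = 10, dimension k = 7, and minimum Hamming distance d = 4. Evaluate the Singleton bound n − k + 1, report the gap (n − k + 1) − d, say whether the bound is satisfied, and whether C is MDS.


Singleton RHS = n − k + 1 = 4, slack = 0, bound satisfied, MDS.

Singleton bound: d ≤ n − k + 1.
Here n = 10, k = 7, so n − k + 1 = 4.
Given d = 4, check d ≤ 4: YES.
Slack = (n − k + 1) − d = 0.
The code is MDS (slack = 0).
Description: the claimed parameters are [10, 7, 4]_11; such a code would be MDS (meets Singleton bound).


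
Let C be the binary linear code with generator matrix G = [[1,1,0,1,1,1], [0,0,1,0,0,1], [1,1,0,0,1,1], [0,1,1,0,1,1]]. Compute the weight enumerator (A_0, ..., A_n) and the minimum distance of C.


Weight distribution: A_0 = 1, A_1 = 1, A_2 = 4, A_3 = 4, A_4 = 3, A_5 = 3. Minimum distance d = 1.

Enumerate all 2^4 = 16 messages m ∈ F_2^4.
For each, compute codeword c = mG in F_2^6, then tally its weight.
  m = 0000 → c = 000000, weight = 0.
  m = 1000 → c = 110111, weight = 5.
  m = 0100 → c = 001001, weight = 2.
  m = 1100 → c = 111110, weight = 5.
  m = 0010 → c = 110011, weight = 4.
  m = 1010 → c = 000100, weight = 1.
  m = 0110 → c = 111010, weight = 4.
  m = 1110 → c = 001101, weight = 3.
  m = 0001 → c = 011011, weight = 4.
  m = 1001 → c = 101100, weight = 3.
  m = 0101 → c = 010010, weight = 2.
  m = 1101 → c = 100101, weight = 3.
  m = 0011 → c = 101000, weight = 2.
  m = 1011 → c = 011111, weight = 5.
  m = 0111 → c = 100001, weight = 2.
  m = 1111 → c = 010110, weight = 3.
Tally weights:
  weight 0: 1 codewords.
  weight 1: 1 codewords.
  weight 2: 4 codewords.
  weight 3: 4 codewords.
  weight 4: 3 codewords.
  weight 5: 3 codewords.
Minimum distance d = smallest w > 0 with A_w > 0 = 1.
Sanity: Σ A_w = 16 = 2^4 = 16 ✓.


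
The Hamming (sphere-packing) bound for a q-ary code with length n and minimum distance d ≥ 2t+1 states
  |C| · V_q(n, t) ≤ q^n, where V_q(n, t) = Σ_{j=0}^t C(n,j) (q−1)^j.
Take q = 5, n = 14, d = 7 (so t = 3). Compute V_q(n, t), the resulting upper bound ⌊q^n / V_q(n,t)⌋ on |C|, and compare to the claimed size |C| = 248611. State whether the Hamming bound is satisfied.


V_q(n, t) = 24809, q^n = 6103515625, Hamming bound = 246020, |C| = 248611 > bound (violated).

Step 1: Compute V_q(n, t) = Σ_{j=0}^3 C(n, j) (q−1)^j.
  j = 0: C(14,0)·(4)^0 = 1·1 = 1.
  j = 1: C(14,1)·(4)^1 = 14·4 = 56.
  j = 2: C(14,2)·(4)^2 = 91·16 = 1456.
  j = 3: C(14,3)·(4)^3 = 364·64 = 23296.
  V_q(n, t) = 1 + 56 + 1456 + 23296 = 24809.
Step 2: q^n = 5^14 = 6103515625.
Step 3: Hamming bound ⌊q^n / V_q(n,t)⌋ = ⌊6103515625/24809⌋ = 246020.
Step 4: Compare |C| = 248611 to 246020: violated.
The claimed |C| lies above the Hamming bound, so no 5-ary code of length 14 with d ≥ 7 can have 248611 codewords.


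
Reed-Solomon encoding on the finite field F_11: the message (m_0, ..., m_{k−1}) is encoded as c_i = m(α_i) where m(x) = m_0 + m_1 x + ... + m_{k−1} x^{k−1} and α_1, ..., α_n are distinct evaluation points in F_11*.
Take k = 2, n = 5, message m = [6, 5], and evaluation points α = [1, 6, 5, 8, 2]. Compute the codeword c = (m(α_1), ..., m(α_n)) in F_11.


c = [0, 3, 9, 2, 5]

Message polynomial: m(x) = 6 + 5·x (mod 11).
For each evaluation point α_i, compute m(α_i) mod 11:
  α_1 = 1: Horner steps 5 → 0, so m(1) = 0.
  α_2 = 6: Horner steps 5 → 3, so m(6) = 3.
  α_3 = 5: Horner steps 5 → 9, so m(5) = 9.
  α_4 = 8: Horner steps 5 → 2, so m(8) = 2.
  α_5 = 2: Horner steps 5 → 5, so m(2) = 5.
Codeword c = [0, 3, 9, 2, 5] ∈ F_11^5.


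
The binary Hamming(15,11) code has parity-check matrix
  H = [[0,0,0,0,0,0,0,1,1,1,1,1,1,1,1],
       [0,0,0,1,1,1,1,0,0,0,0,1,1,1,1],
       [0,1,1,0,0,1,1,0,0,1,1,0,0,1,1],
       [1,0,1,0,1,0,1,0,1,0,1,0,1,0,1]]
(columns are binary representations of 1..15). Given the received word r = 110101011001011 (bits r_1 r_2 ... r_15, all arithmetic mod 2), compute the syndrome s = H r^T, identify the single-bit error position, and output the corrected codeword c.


s = (1, 1, 0, 1)^T, error position = 13, corrected codeword c = 110101011001111

Compute s = H r^T mod 2 one row at a time:
  s_1 = 1 + 1 + 0 + 0 + 1 + 0 + 1 + 1 = 5 ≡ 1 (mod 2).
  s_2 = 1 + 0 + 1 + 0 + 1 + 0 + 1 + 1 = 5 ≡ 1 (mod 2).
  s_3 = 1 + 0 + 1 + 0 + 0 + 0 + 1 + 1 = 4 ≡ 0 (mod 2).
  s_4 = 1 + 0 + 0 + 0 + 1 + 0 + 0 + 1 = 3 ≡ 1 (mod 2).
s = (1, 1, 0, 1)^T — this equals column 13 of H (binary 1101), so error is at position 13.
Correct: flip bit 13 of r = 110101011001011 to get c = 110101011001111.


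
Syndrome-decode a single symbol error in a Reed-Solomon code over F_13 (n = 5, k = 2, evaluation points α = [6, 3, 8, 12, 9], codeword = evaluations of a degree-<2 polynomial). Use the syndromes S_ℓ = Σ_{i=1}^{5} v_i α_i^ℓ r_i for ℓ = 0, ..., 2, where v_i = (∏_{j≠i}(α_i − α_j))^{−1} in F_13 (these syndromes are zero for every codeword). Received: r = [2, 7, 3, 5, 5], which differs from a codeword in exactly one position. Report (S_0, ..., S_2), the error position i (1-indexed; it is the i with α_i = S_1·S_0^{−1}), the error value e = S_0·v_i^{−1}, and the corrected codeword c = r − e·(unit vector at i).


S = (9, 3, 1), error at position 5, error magnitude e = 8, c = [2, 7, 3, 5, 10].

Step 1: column multipliers v_i = (∏_{j≠i}(α_i − α_j))^{−1} mod 13.
  i = 1 (α = 6): (6−3)(6−8)(6−12)(6−9) = 3·(−2)·(−6)·(−3) = −108 ≡ 9, so v_1 = 9^{−1} = 3 (mod 13).
  i = 2 (α = 3): (3−6)(3−8)(3−12)(3−9) = (−3)·(−5)·(−9)·(−6) = 810 ≡ 4, so v_2 = 4^{−1} = 10 (mod 13).
  i = 3 (α = 8): (8−6)(8−3)(8−12)(8−9) = 2·5·(−4)·(−1) = 40 ≡ 1, so v_3 = 1^{−1} = 1 (mod 13).
  i = 4 (α = 12): (12−6)(12−3)(12−8)(12−9) = 6·9·4·3 = 648 ≡ 11, so v_4 = 11^{−1} = 6 (mod 13).
  i = 5 (α = 9): (9−6)(9−3)(9−8)(9−12) = 3·6·1·(−3) = −54 ≡ 11, so v_5 = 11^{−1} = 6 (mod 13).
  v = [3, 10, 1, 6, 6].
Step 2: syndromes of r = [2, 7, 3, 5, 5] (all sums mod 13).
  S_0 = Σ v_i r_i = 3·2 + 10·7 + 1·3 + 6·5 + 6·5 = 139 ≡ 9.
  S_1 = Σ v_i α_i r_i = 3·6·2 + 10·3·7 + 1·8·3 + 6·12·5 + 6·9·5 = 900 ≡ 3.
  α_i^2 mod 13 = [10, 9, 12, 1, 3].
  S_2 = Σ v_i α_i^2 r_i = 3·10·2 + 10·9·7 + 1·12·3 + 6·1·5 + 6·3·5 = 846 ≡ 1.
  S = (9, 3, 1) ≠ 0, so r is not a codeword (an error is present).
Step 3: locate the error. For a single error e at position i, S_ℓ = v_i·e·α_i^ℓ, so α_err = S_1/S_0.
  S_0^{−1} = 9^{−1} = 3 (mod 13), so α_err = 3·3 = 9 ≡ 9 = α_5. Error position i = 5.
  Consistency check: S_2/S_1 = 1·9 = 9 ≡ 9 = α_err ✓ (single-error assumption holds).
Step 4: error magnitude e = S_0/v_5 = S_0·∏_{j≠5}(α_5 − α_j) = 9·11 = 99 ≡ 8 (mod 13).
Step 5: correct position 5: c_5 = r_5 − e = 5 − 8 ≡ 10 (mod 13). Hence c = [2, 7, 3, 5, 10].
  Check: interpolating c through the α_i gives m(x) = 12 + 7·x (degree < 2) with m(α_i) = c_i for every i, so c is indeed a codeword.


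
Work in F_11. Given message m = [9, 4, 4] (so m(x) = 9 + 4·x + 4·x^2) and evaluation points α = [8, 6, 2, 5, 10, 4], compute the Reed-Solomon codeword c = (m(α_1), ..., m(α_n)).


c = [0, 1, 0, 8, 9, 1]

Message polynomial: m(x) = 9 + 4·x + 4·x^2 (mod 11).
For each evaluation point α_i, compute m(α_i) mod 11:
  α_1 = 8: Horner steps 4 → 3 → 0, so m(8) = 0.
  α_2 = 6: Horner steps 4 → 6 → 1, so m(6) = 1.
  α_3 = 2: Horner steps 4 → 1 → 0, so m(2) = 0.
  α_4 = 5: Horner steps 4 → 2 → 8, so m(5) = 8.
  α_5 = 10: Horner steps 4 → 0 → 9, so m(10) = 9.
  α_6 = 4: Horner steps 4 → 9 → 1, so m(4) = 1.
Codeword c = [0, 1, 0, 8, 9, 1] ∈ F_11^6.


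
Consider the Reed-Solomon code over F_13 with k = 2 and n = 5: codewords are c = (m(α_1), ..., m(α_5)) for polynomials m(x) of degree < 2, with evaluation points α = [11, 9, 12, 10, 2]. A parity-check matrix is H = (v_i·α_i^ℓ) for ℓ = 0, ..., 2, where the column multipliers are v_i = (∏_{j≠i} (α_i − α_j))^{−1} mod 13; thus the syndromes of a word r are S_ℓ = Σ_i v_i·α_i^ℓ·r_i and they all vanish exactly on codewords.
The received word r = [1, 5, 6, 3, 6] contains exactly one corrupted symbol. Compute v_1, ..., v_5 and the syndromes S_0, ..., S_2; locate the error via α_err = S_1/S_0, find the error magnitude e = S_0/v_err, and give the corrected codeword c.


S = (9, 4, 9), error at position 3, error magnitude e = 7, c = [1, 5, 12, 3, 6].

Step 1: column multipliers v_i = (∏_{j≠i}(α_i − α_j))^{−1} mod 13.
  i = 1 (α = 11): (11−9)(11−12)(11−10)(11−2) = 2·(−1)·1·9 = −18 ≡ 8, so v_1 = 8^{−1} = 5 (mod 13).
  i = 2 (α = 9): (9−11)(9−12)(9−10)(9−2) = (−2)·(−3)·(−1)·7 = −42 ≡ 10, so v_2 = 10^{−1} = 4 (mod 13).
  i = 3 (α = 12): (12−11)(12−9)(12−10)(12−2) = 1·3·2·10 = 60 ≡ 8, so v_3 = 8^{−1} = 5 (mod 13).
  i = 4 (α = 10): (10−11)(10−9)(10−12)(10−2) = (−1)·1·(−2)·8 = 16 ≡ 3, so v_4 = 3^{−1} = 9 (mod 13).
  i = 5 (α = 2): (2−11)(2−9)(2−12)(2−10) = (−9)·(−7)·(−10)·(−8) = 5040 ≡ 9, so v_5 = 9^{−1} = 3 (mod 13).
  v = [5, 4, 5, 9, 3].
Step 2: syndromes of r = [1, 5, 6, 3, 6] (all sums mod 13).
  S_0 = Σ v_i r_i = 5·1 + 4·5 + 5·6 + 9·3 + 3·6 = 100 ≡ 9.
  S_1 = Σ v_i α_i r_i = 5·11·1 + 4·9·5 + 5·12·6 + 9·10·3 + 3·2·6 = 901 ≡ 4.
  α_i^2 mod 13 = [4, 3, 1, 9, 4].
  S_2 = Σ v_i α_i^2 r_i = 5·4·1 + 4·3·5 + 5·1·6 + 9·9·3 + 3·4·6 = 425 ≡ 9.
  S = (9, 4, 9) ≠ 0, so r is not a codeword (an error is present).
Step 3: locate the error. For a single error e at position i, S_ℓ = v_i·e·α_i^ℓ, so α_err = S_1/S_0.
  S_0^{−1} = 9^{−1} = 3 (mod 13), so α_err = 4·3 = 12 ≡ 12 = α_3. Error position i = 3.
  Consistency check: S_2/S_1 = 9·10 = 90 ≡ 12 = α_err ✓ (single-error assumption holds).
Step 4: error magnitude e = S_0/v_3 = S_0·∏_{j≠3}(α_3 − α_j) = 9·8 = 72 ≡ 7 (mod 13).
Step 5: correct position 3: c_3 = r_3 − e = 6 − 7 ≡ 12 (mod 13). Hence c = [1, 5, 12, 3, 6].
  Check: interpolating c through the α_i gives m(x) = 10 + 11·x (degree < 2) with m(α_i) = c_i for every i, so c is indeed a codeword.


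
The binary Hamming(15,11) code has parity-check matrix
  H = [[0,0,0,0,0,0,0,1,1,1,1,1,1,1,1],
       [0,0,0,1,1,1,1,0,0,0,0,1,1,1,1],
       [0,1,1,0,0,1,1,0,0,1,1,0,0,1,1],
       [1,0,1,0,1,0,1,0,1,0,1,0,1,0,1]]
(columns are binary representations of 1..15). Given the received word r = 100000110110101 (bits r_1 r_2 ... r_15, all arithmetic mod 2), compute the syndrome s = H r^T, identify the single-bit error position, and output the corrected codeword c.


s = (1, 1, 0, 1)^T, error position = 13, corrected codeword c = 100000110110001

Compute s = H r^T mod 2 one row at a time:
  s_1 = 1 + 0 + 1 + 1 + 0 + 1 + 0 + 1 = 5 ≡ 1 (mod 2).
  s_2 = 0 + 0 + 0 + 1 + 0 + 1 + 0 + 1 = 3 ≡ 1 (mod 2).
  s_3 = 0 + 0 + 0 + 1 + 1 + 1 + 0 + 1 = 4 ≡ 0 (mod 2).
  s_4 = 1 + 0 + 0 + 1 + 0 + 1 + 1 + 1 = 5 ≡ 1 (mod 2).
s = (1, 1, 0, 1)^T — this equals column 13 of H (binary 1101), so error is at position 13.
Correct: flip bit 13 of r = 100000110110101 to get c = 100000110110001.


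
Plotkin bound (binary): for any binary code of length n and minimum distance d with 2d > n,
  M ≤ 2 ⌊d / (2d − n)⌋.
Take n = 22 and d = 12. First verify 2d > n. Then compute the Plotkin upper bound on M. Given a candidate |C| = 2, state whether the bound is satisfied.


Plotkin bound M ≤ 12; given |C| = 2 ≤ bound (satisfied).

Check applicability: 2d = 24, n = 22.
2d − n = 2 > 0, so Plotkin applies.
Compute d/(2d−n) = 12/2 ≈ 6.0000.
⌊d/(2d−n)⌋ = 6.
Plotkin bound: M ≤ 2·6 = 12.
Given |C| = 2, check: satisfied.
This |C| is below the Plotkin bound.


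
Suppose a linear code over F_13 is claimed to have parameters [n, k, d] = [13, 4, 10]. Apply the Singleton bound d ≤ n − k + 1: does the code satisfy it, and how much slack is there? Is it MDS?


Singleton RHS = n − k + 1 = 10, slack = 0, bound satisfied, MDS.

Singleton bound: d ≤ n − k + 1.
Here n = 13, k = 4, so n − k + 1 = 10.
Given d = 10, check d ≤ 10: YES.
Slack = (n − k + 1) − d = 0.
The code is MDS (slack = 0).
Description: the claimed parameters are [13, 4, 10]_13; such a code would be MDS (meets Singleton bound).


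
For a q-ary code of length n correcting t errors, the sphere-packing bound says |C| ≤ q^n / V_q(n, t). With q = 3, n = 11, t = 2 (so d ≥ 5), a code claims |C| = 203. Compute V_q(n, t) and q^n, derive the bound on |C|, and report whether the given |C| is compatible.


V_q(n, t) = 243, q^n = 177147, Hamming bound = 729, |C| = 203 ≤ bound (satisfied).

Step 1: Compute V_q(n, t) = Σ_{j=0}^2 C(n, j) (q−1)^j.
  j = 0: C(11,0)·(2)^0 = 1·1 = 1.
  j = 1: C(11,1)·(2)^1 = 11·2 = 22.
  j = 2: C(11,2)·(2)^2 = 55·4 = 220.
  V_q(n, t) = 1 + 22 + 220 = 243.
Step 2: q^n = 3^11 = 177147.
Step 3: Hamming bound ⌊q^n / V_q(n,t)⌋ = ⌊177147/243⌋ = 729.
Step 4: Compare |C| = 203 to 729: satisfied.
The claimed |C| lies below the Hamming bound.


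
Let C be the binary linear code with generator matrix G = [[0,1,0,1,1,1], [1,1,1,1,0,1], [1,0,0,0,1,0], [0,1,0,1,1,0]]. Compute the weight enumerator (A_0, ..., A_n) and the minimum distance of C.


Weight distribution: A_0 = 1, A_1 = 2, A_2 = 2, A_3 = 4, A_4 = 5, A_5 = 2. Minimum distance d = 1.

Enumerate all 2^4 = 16 messages m ∈ F_2^4.
For each, compute codeword c = mG in F_2^6, then tally its weight.
  m = 0000 → c = 000000, weight = 0.
  m = 1000 → c = 010111, weight = 4.
  m = 0100 → c = 111101, weight = 5.
  m = 1100 → c = 101010, weight = 3.
  m = 0010 → c = 100010, weight = 2.
  m = 1010 → c = 110101, weight = 4.
  m = 0110 → c = 011111, weight = 5.
  m = 1110 → c = 001000, weight = 1.
  m = 0001 → c = 010110, weight = 3.
  m = 1001 → c = 000001, weight = 1.
  m = 0101 → c = 101011, weight = 4.
  m = 1101 → c = 111100, weight = 4.
  m = 0011 → c = 110100, weight = 3.
  m = 1011 → c = 100011, weight = 3.
  m = 0111 → c = 001001, weight = 2.
  m = 1111 → c = 011110, weight = 4.
Tally weights:
  weight 0: 1 codewords.
  weight 1: 2 codewords.
  weight 2: 2 codewords.
  weight 3: 4 codewords.
  weight 4: 5 codewords.
  weight 5: 2 codewords.
Minimum distance d = smallest w > 0 with A_w > 0 = 1.
Sanity: Σ A_w = 16 = 2^4 = 16 ✓.
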